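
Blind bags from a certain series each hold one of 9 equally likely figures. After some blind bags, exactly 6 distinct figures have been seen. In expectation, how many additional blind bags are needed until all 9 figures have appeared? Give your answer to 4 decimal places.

From k distinct to k+1 distinct takes on average 9/(9-k) blind bags.
Sum over k = 6,...,8: E = 9/3 + 9/2 + 9/1 = 16.50000.

16.5000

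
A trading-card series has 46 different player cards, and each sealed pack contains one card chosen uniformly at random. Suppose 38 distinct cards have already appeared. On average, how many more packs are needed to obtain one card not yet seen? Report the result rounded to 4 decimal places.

5.7500

Each pack yields a new card with probability (46-38)/46 = 8/46, so the wait is geometric with mean 46/8.
E = 46/8 = 5.75000.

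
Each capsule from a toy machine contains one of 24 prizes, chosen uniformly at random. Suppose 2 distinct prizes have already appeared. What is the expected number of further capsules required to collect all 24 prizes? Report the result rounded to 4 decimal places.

With k distinct prizes already seen, the next new one takes an expected 24/(24-k) capsules.
Sum over k = 2,...,23: E = 24/22 + 24/21 + 24/20 + ... + 24/2 + 24/1 = 88.57952.

88.5795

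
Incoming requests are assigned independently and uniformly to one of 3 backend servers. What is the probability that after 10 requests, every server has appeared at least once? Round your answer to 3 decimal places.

By inclusion–exclusion over which servers are missing,
P(all seen) = Σ_{j=0}^{3} (-1)^j C(3,j)((3-j)/3)^10
= 1.0000 - 0.0520 + 0.0001 - 0.0000
= 0.9480.

0.948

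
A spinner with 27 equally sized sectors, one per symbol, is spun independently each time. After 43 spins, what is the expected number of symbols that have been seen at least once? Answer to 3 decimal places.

For each symbol, P(seen in 43 spins) = 1 - (26/27)^43 = 0.8027.
By linearity of expectation, E[distinct seen] = 27·(1 - (26/27)^43) = 21.6719.

21.672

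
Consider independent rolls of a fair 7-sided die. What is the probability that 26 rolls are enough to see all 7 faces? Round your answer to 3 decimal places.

0.876

By inclusion–exclusion over which faces are missing,
P(all seen) = Σ_{j=0}^{7} (-1)^j C(7,j)((7-j)/7)^26
= 1.0000 - 0.1272 + 0.0033 - 0.0000 + 0.0000 - 0.0000 + 0.0000 - 0.0000
= 0.8761.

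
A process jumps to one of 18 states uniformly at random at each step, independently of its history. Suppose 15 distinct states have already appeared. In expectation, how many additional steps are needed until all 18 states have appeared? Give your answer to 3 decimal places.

With k distinct states already seen, the next new one takes an expected 18/(18-k) steps.
Sum over k = 15,...,17: E = 18/3 + 18/2 + 18/1 = 33.0000.

33.000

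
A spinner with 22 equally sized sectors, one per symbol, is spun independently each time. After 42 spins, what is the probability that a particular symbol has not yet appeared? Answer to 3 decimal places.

0.142

On each spin the fixed symbol fails to appear with probability 21/22.
P(still missing after 42) = (21/22)^42 = 0.1417.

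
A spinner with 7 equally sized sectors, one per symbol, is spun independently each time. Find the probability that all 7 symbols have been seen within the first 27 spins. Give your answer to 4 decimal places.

Let A_i be the event that symbol i is missing after 27 spins. By inclusion–exclusion on the A_i,
P(all seen) = Σ_{j=0}^{7} (-1)^j C(7,j)((7-j)/7)^27
= 1.00000 - 0.10903 + 0.00238 - 0.00001 + 0.00000 - 0.00000 + 0.00000 - 0.00000
= 0.89334.

0.8933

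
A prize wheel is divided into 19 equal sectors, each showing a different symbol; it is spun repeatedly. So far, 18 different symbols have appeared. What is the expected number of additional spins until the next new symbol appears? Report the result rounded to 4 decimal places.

19.0000

The number of spins until the next new symbol is geometric with success probability 1/19, so its mean is 19/1.
E = 19/1 = 19.00000.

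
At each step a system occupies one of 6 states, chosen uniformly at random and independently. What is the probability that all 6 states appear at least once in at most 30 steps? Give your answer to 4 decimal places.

Let A_i be the event that state i is missing after 30 steps. By inclusion–exclusion on the A_i,
P(all seen) = Σ_{j=0}^{6} (-1)^j C(6,j)((6-j)/6)^30
= 1.00000 - 0.02528 + 0.00008 - 0.00000 + 0.00000 - 0.00000 + 0.00000
= 0.97480.

0.9748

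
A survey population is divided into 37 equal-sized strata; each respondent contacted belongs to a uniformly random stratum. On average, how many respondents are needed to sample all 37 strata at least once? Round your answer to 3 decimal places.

After k distinct strata have appeared, the next respondent gives a new one with probability (37-k)/37, so the expected wait for the (k+1)-th is 37/(37-k).
E[T] = 37/37 + 37/36 + 37/35 + ... + 37/2 + 37/1 = 37·H_{37}.
H_{37} = 4.2016, so E[T] = 155.4587.

155.459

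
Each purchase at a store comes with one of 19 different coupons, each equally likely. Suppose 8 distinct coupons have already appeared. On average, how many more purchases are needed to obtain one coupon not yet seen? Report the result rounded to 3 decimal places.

1.727

Each purchase yields a new coupon with probability (19-8)/19 = 11/19, so the wait is geometric with mean 19/11.
E = 19/11 = 1.7273.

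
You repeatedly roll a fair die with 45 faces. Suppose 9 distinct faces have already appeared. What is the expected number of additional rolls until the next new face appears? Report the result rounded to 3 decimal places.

1.250

Each roll yields a new face with probability (45-9)/45 = 36/45, so the wait is geometric with mean 45/36.
E = 45/36 = 1.2500.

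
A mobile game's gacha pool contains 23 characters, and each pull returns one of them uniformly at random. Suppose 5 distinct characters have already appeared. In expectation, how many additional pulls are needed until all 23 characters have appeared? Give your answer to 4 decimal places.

80.3875

The wait to go from k to k+1 distinct characters is geometric with mean 23/(23-k).
Sum over k = 5,...,22: E = 23/18 + 23/17 + 23/16 + ... + 23/2 + 23/1 = 80.38749.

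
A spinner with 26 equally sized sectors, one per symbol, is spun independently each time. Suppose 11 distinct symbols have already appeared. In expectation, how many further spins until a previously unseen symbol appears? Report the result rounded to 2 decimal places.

The number of spins until the next new symbol is geometric with success probability 15/26, so its mean is 26/15.
E = 26/15 = 1.733.

1.73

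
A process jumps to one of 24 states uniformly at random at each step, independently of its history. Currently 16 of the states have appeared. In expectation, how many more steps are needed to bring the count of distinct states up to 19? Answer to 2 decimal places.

With k distinct states already seen, the next new one takes an expected 24/(24-k) steps.
Sum over k = 16,...,18: E = 24/8 + 24/7 + 24/6 = 10.429.

10.43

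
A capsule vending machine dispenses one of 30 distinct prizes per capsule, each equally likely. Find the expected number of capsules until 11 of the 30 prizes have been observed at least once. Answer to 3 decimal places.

13.417

With k distinct prizes already seen, the next new one arrives after an expected 30/(30-k) capsules.
Sum over k = 0,...,10: E = 30/30 + 30/29 + 30/28 + ... + 30/21 + 30/20 = 13.4174.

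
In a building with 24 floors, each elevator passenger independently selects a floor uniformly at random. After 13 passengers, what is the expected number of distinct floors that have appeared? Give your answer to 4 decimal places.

For each floor, P(seen in 13 passengers) = 1 - (23/24)^13 = 0.42494.
By linearity of expectation, E[distinct seen] = 24·(1 - (23/24)^13) = 10.19848.

10.1985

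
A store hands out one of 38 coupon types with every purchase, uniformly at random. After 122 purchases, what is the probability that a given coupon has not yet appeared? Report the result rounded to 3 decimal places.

0.039

Each purchase misses the fixed coupon with probability (38-1)/38 = 37/38, independently.
P(still missing after 122) = (37/38)^122 = 0.0386.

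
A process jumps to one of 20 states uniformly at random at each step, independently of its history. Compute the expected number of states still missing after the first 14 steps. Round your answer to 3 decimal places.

9.753

For each state, P(unseen after 14) = (19/20)^14 = 0.4877.
By linearity of expectation, E[unseen] = 20·(19/20)^14 = 9.7535.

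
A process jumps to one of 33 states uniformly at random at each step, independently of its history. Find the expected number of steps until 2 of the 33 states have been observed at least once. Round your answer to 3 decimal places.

2.031

With k distinct states already seen, the next new one arrives after an expected 33/(33-k) steps.
Sum over k = 0,...,1: E = 33/33 + 33/32 = 2.0313.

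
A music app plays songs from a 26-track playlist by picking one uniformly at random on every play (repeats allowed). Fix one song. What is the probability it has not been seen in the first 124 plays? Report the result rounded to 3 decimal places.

Each play misses the fixed song with probability (26-1)/26 = 25/26, independently.
P(still missing after 124) = (25/26)^124 = 0.0077.

0.008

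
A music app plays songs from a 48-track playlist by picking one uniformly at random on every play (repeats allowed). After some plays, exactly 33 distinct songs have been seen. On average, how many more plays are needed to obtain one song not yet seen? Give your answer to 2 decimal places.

3.20

The number of plays until the next new song is geometric with success probability 15/48, so its mean is 48/15.
E = 48/15 = 3.200.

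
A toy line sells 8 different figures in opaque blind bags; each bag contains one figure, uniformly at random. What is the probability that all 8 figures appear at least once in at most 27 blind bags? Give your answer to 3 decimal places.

0.794

Let A_i be the event that figure i is missing after 27 blind bags. By inclusion–exclusion on the A_i,
P(all seen) = Σ_{j=0}^{8} (-1)^j C(8,j)((8-j)/8)^27
= 1.0000 - 0.2174 + 0.0119 - 0.0002 + 0.0000 - 0.0000 + 0.0000 - 0.0000 + 0.0000
= 0.7943.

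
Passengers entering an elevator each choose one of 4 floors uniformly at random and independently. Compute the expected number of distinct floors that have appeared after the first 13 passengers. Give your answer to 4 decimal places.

3.9050

For each floor, P(seen in 13 passengers) = 1 - (3/4)^13 = 0.97624.
By linearity of expectation, E[distinct seen] = 4·(1 - (3/4)^13) = 3.90497.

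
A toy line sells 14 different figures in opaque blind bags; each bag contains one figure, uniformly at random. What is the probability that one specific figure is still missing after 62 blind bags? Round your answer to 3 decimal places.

0.010

On each blind bag the fixed figure fails to appear with probability 13/14.
P(still missing after 62) = (13/14)^62 = 0.0101.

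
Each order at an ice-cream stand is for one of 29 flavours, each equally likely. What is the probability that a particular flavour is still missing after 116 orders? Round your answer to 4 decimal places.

Each order misses the fixed flavour with probability (29-1)/29 = 28/29, independently.
P(still missing after 116) = (28/29)^116 = 0.01707.

0.0171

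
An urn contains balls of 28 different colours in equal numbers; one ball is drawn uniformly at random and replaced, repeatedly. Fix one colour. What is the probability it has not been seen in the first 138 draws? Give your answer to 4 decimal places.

0.0066

Each draw misses the fixed colour with probability (28-1)/28 = 27/28, independently.
P(still missing after 138) = (27/28)^138 = 0.00661.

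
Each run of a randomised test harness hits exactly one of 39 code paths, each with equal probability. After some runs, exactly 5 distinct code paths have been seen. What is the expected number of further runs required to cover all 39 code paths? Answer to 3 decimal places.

160.610

From k distinct to k+1 distinct takes on average 39/(39-k) runs.
Sum over k = 5,...,38: E = 39/34 + 39/33 + 39/32 + ... + 39/2 + 39/1 = 160.6102.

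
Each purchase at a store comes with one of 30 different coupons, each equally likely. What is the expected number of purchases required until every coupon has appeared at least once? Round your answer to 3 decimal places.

The wait to go from k to k+1 distinct coupons is geometric with mean 30/(30-k).
E[T] = 30/30 + 30/29 + 30/28 + ... + 30/2 + 30/1 = 30·H_{30}.
H_{30} = 3.9950, so E[T] = 119.8496.

119.850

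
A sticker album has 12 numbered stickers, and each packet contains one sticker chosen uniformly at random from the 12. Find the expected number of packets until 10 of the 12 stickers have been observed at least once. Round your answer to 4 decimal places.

Going from k to k+1 distinct takes a geometric number of packets with mean 12/(12-k).
Sum over k = 0,...,9: E = 12/12 + 12/11 + 12/10 + ... + 12/4 + 12/3 = 19.23853.

19.2385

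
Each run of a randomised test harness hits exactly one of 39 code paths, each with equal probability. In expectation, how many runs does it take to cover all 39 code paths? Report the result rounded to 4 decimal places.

165.8882

The wait to go from k to k+1 distinct code paths is geometric with mean 39/(39-k).
E[T] = 39/39 + 39/38 + 39/37 + ... + 39/2 + 39/1 = 39·H_{39}.
H_{39} = 4.25354, so E[T] = 165.88818.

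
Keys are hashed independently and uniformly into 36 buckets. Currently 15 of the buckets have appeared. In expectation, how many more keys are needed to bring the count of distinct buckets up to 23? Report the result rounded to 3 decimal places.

From k distinct to k+1 distinct takes on average 36/(36-k) keys.
Sum over k = 15,...,22: E = 36/21 + 36/20 + 36/19 + ... + 36/15 + 36/14 = 16.7481.

16.748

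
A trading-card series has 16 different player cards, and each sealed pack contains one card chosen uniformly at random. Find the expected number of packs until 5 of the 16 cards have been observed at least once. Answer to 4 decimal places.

Going from k to k+1 distinct takes a geometric number of packs with mean 16/(16-k).
Sum over k = 0,...,4: E = 16/16 + 16/15 + 16/14 + 16/13 + 16/12 = 5.77363.

5.7736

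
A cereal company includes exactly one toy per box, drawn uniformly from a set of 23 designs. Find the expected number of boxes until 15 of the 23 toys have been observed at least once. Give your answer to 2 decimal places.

23.38

With k distinct toys already seen, the next new one arrives after an expected 23/(23-k) boxes.
Sum over k = 0,...,14: E = 23/23 + 23/22 + 23/21 + ... + 23/10 + 23/9 = 23.378.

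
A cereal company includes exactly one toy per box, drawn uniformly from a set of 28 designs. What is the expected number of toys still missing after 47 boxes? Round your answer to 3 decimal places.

For each toy, P(unseen after 47) = (27/28)^47 = 0.1810.
By linearity of expectation, E[unseen] = 28·(27/28)^47 = 5.0679.

5.068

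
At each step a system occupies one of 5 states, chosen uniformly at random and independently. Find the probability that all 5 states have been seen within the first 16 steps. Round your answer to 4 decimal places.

By inclusion–exclusion over which states are missing,
P(all seen) = Σ_{j=0}^{5} (-1)^j C(5,j)((5-j)/5)^16
= 1.00000 - 0.14074 + 0.00282 - 0.00000 + 0.00000 - 0.00000
= 0.86208.

0.8621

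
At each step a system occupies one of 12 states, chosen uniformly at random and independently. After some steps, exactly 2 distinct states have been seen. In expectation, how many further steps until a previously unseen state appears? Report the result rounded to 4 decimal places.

The number of steps until the next new state is geometric with success probability 10/12, so its mean is 12/10.
E = 12/10 = 1.20000.

1.2000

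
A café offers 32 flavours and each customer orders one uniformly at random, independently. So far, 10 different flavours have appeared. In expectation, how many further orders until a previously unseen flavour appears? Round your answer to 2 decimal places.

1.45

The number of orders until the next new flavour is geometric with success probability 22/32, so its mean is 32/22.
E = 32/22 = 1.455.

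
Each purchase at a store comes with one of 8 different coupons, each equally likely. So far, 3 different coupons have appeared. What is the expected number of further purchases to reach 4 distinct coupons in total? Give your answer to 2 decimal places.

1.60

With k distinct coupons already seen, the next new one takes an expected 8/(8-k) purchases.
Only the k = 3 term is needed: E = 8/5 = 1.600.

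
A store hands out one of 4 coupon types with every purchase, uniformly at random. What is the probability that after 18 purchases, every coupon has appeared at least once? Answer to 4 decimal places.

Let A_i be the event that coupon i is missing after 18 purchases. By inclusion–exclusion on the A_i,
P(all seen) = Σ_{j=0}^{4} (-1)^j C(4,j)((4-j)/4)^18
= 1.00000 - 0.02255 + 0.00002 - 0.00000 + 0.00000
= 0.97747.

0.9775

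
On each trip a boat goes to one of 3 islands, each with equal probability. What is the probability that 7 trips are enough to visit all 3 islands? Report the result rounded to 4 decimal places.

By inclusion–exclusion over which islands are missing,
P(all seen) = Σ_{j=0}^{3} (-1)^j C(3,j)((3-j)/3)^7
= 1.00000 - 0.17558 + 0.00137 - 0.00000
= 0.82579.

0.8258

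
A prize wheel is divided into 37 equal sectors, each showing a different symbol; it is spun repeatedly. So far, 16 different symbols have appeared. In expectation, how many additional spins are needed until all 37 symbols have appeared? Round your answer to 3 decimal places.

The wait to go from k to k+1 distinct symbols is geometric with mean 37/(37-k).
Sum over k = 16,...,36: E = 37/21 + 37/20 + 37/19 + ... + 37/2 + 37/1 = 134.8783.

134.878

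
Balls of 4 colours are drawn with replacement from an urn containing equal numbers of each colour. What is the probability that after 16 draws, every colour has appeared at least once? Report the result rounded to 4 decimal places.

By inclusion–exclusion over which colours are missing,
P(all seen) = Σ_{j=0}^{4} (-1)^j C(4,j)((4-j)/4)^16
= 1.00000 - 0.04009 + 0.00009 - 0.00000 + 0.00000
= 0.96000.

0.9600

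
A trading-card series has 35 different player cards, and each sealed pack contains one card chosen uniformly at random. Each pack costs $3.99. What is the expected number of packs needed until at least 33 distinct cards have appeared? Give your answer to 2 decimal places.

92.64

With k distinct cards already seen, the next new one arrives after an expected 35/(35-k) packs.
Sum over k = 0,...,32: E = 35/35 + 35/34 + 35/33 + ... + 35/4 + 35/3 = 92.637.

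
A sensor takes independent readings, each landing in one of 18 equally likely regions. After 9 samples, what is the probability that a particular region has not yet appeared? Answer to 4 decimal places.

On each sample the fixed region fails to appear with probability 17/18.
P(still missing after 9) = (17/18)^9 = 0.59784.

0.5978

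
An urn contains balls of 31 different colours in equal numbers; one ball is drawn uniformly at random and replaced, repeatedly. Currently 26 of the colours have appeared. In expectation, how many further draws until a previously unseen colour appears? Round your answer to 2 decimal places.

6.20

The number of draws until the next new colour is geometric with success probability 5/31, so its mean is 31/5.
E = 31/5 = 6.200.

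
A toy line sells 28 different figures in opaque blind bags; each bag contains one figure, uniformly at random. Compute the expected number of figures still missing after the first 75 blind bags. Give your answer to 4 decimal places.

For each figure, P(unseen after 75) = (27/28)^75 = 0.06538.
By linearity of expectation, E[unseen] = 28·(27/28)^75 = 1.83058.

1.8306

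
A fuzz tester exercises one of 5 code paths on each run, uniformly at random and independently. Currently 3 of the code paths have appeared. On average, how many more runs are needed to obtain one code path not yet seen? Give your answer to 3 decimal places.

2.500

Each run yields a new code path with probability (5-3)/5 = 2/5, so the wait is geometric with mean 5/2.
E = 5/2 = 2.5000.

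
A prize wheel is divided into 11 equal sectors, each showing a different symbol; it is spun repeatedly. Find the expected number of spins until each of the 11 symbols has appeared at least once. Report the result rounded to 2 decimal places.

The wait to go from k to k+1 distinct symbols is geometric with mean 11/(11-k).
E[T] = 11/11 + 11/10 + 11/9 + ... + 11/2 + 11/1 = 11·H_{11}.
H_{11} = 3.020, so E[T] = 33.219.

33.22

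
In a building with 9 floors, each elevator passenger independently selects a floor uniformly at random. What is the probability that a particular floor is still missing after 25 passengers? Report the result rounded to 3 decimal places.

0.053

On each passenger the fixed floor fails to appear with probability 8/9.
P(still missing after 25) = (8/9)^25 = 0.0526.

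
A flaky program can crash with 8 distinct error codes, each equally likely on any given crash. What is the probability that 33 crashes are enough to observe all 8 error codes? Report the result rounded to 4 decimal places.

Let A_i be the event that error code i is missing after 33 crashes. By inclusion–exclusion on the A_i,
P(all seen) = Σ_{j=0}^{8} (-1)^j C(8,j)((8-j)/8)^33
= 1.00000 - 0.09758 + 0.00211 - 0.00001 + 0.00000 - 0.00000 + 0.00000 - 0.00000 + 0.00000
= 0.90452.

0.9045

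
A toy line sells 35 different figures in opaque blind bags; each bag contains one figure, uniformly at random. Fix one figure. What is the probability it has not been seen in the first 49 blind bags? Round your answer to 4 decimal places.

On each blind bag the fixed figure fails to appear with probability 34/35.
P(still missing after 49) = (34/35)^49 = 0.24162.

0.2416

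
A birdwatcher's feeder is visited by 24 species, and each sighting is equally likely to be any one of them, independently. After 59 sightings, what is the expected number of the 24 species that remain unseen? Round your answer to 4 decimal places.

For each species, P(unseen after 59) = (23/24)^59 = 0.08119.
By linearity of expectation, E[unseen] = 24·(23/24)^59 = 1.94845.

1.9485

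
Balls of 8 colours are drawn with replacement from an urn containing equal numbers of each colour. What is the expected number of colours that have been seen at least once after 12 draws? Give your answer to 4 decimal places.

For each colour, P(seen in 12 draws) = 1 - (7/8)^12 = 0.79858.
By linearity of expectation, E[distinct seen] = 8·(1 - (7/8)^12) = 6.38866.

6.3887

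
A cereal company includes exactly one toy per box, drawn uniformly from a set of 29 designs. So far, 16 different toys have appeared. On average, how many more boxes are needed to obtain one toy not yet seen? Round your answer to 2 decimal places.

The number of boxes until the next new toy is geometric with success probability 13/29, so its mean is 29/13.
E = 29/13 = 2.231.

2.23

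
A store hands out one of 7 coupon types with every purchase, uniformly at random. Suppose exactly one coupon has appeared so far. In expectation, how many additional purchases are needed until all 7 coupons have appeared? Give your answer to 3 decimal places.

17.150

The wait to go from k to k+1 distinct coupons is geometric with mean 7/(7-k).
Sum over k = 1,...,6: E = 7/6 + 7/5 + 7/4 + 7/3 + 7/2 + 7/1 = 17.1500.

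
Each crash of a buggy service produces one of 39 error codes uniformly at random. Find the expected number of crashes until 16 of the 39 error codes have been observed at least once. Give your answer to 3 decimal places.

Going from k to k+1 distinct takes a geometric number of crashes with mean 39/(39-k).
Sum over k = 0,...,15: E = 39/39 + 39/38 + 39/37 + ... + 39/25 + 39/24 = 20.2508.

20.251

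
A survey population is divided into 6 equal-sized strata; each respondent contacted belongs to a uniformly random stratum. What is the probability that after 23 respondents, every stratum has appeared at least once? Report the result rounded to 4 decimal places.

0.9108

Let A_i be the event that stratum i is missing after 23 respondents. By inclusion–exclusion on the A_i,
P(all seen) = Σ_{j=0}^{6} (-1)^j C(6,j)((6-j)/6)^23
= 1.00000 - 0.09057 + 0.00134 - 0.00000 + 0.00000 - 0.00000 + 0.00000
= 0.91076.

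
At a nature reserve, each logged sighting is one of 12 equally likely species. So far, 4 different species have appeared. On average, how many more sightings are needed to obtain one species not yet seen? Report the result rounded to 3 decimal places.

Each sighting yields a new species with probability (12-4)/12 = 8/12, so the wait is geometric with mean 12/8.
E = 12/8 = 1.5000.

1.500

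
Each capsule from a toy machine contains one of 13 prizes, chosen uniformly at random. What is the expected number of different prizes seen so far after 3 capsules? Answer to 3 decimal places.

2.775

For each prize, P(seen in 3 capsules) = 1 - (12/13)^3 = 0.2135.
By linearity of expectation, E[distinct seen] = 13·(1 - (12/13)^3) = 2.7751.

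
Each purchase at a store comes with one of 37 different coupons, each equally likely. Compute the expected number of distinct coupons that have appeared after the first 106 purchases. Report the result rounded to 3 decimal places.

34.973

For each coupon, P(seen in 106 purchases) = 1 - (36/37)^106 = 0.9452.
By linearity of expectation, E[distinct seen] = 37·(1 - (36/37)^106) = 34.9729.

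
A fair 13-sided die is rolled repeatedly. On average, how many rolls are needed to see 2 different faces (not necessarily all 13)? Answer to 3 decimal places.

Going from k to k+1 distinct takes a geometric number of rolls with mean 13/(13-k).
Sum over k = 0,...,1: E = 13/13 + 13/12 = 2.0833.

2.083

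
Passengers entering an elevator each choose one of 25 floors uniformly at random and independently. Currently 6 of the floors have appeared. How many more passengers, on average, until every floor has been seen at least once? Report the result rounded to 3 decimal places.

88.693

From k distinct to k+1 distinct takes on average 25/(25-k) passengers.
Sum over k = 6,...,24: E = 25/19 + 25/18 + 25/17 + ... + 25/2 + 25/1 = 88.6935.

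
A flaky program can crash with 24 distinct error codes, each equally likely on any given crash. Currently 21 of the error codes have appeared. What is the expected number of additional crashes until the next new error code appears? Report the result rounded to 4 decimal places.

The number of crashes until the next new error code is geometric with success probability 3/24, so its mean is 24/3.
E = 24/3 = 8.00000.

8.0000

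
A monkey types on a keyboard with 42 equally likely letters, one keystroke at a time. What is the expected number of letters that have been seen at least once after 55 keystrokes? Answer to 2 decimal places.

30.84

For each letter, P(seen in 55 keystrokes) = 1 - (41/42)^55 = 0.734.
By linearity of expectation, E[distinct seen] = 42·(1 - (41/42)^55) = 30.840.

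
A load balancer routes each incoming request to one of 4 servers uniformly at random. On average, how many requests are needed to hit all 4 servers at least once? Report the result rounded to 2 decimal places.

Split into phases: going from k distinct to k+1 distinct takes on average 4/(4-k) requests.
E[T] = 4/4 + 4/3 + 4/2 + 4/1 = 4·H_{4}.
H_{4} = 2.083, so E[T] = 8.333.

8.33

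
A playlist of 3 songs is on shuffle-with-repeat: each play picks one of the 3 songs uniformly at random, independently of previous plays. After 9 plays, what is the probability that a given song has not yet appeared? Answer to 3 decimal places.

0.026

Each play misses the fixed song with probability (3-1)/3 = 2/3, independently.
P(still missing after 9) = (2/3)^9 = 0.0260.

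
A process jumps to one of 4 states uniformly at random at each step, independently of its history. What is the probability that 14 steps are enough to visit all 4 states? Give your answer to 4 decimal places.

By inclusion–exclusion over which states are missing,
P(all seen) = Σ_{j=0}^{4} (-1)^j C(4,j)((4-j)/4)^14
= 1.00000 - 0.07127 + 0.00037 - 0.00000 + 0.00000
= 0.92909.

0.9291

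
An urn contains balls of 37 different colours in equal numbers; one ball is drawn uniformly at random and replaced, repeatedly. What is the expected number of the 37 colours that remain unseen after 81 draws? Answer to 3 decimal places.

4.021

For each colour, P(unseen after 81) = (36/37)^81 = 0.1087.
By linearity of expectation, E[unseen] = 37·(36/37)^81 = 4.0213.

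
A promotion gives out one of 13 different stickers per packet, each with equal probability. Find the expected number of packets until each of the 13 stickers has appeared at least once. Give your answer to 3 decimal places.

41.342

The wait to go from k to k+1 distinct stickers is geometric with mean 13/(13-k).
E[T] = 13/13 + 13/12 + 13/11 + ... + 13/2 + 13/1 = 13·H_{13}.
H_{13} = 3.1801, so E[T] = 41.3417.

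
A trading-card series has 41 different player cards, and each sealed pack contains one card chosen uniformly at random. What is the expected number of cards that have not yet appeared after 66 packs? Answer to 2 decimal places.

8.04

For each card, P(unseen after 66) = (40/41)^66 = 0.196.
By linearity of expectation, E[unseen] = 41·(40/41)^66 = 8.035.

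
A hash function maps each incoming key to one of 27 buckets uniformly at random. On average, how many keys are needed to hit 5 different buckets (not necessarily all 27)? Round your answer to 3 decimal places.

Going from k to k+1 distinct takes a geometric number of keys with mean 27/(27-k).
Sum over k = 0,...,4: E = 27/27 + 27/26 + 27/25 + 27/24 + 27/23 = 5.4174.

5.417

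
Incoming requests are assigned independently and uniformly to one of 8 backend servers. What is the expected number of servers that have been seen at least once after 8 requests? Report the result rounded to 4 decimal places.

For each server, P(seen in 8 requests) = 1 - (7/8)^8 = 0.65639.
By linearity of expectation, E[distinct seen] = 8·(1 - (7/8)^8) = 5.25113.

5.2511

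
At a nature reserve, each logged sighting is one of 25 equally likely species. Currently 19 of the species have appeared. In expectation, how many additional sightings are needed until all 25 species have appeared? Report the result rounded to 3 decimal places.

The wait to go from k to k+1 distinct species is geometric with mean 25/(25-k).
Sum over k = 19,...,24: E = 25/6 + 25/5 + 25/4 + 25/3 + 25/2 + 25/1 = 61.2500.

61.250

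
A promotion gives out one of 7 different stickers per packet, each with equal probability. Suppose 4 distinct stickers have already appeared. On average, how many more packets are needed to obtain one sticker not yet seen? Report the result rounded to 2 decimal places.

Each packet yields a new sticker with probability (7-4)/7 = 3/7, so the wait is geometric with mean 7/3.
E = 7/3 = 2.333.

2.33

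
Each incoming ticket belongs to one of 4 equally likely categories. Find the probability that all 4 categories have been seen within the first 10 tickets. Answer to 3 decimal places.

0.781

Let A_i be the event that category i is missing after 10 tickets. By inclusion–exclusion on the A_i,
P(all seen) = Σ_{j=0}^{4} (-1)^j C(4,j)((4-j)/4)^10
= 1.0000 - 0.2253 + 0.0059 - 0.0000 + 0.0000
= 0.7806.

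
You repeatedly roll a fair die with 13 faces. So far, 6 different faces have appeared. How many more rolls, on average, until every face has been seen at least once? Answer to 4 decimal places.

From k distinct to k+1 distinct takes on average 13/(13-k) rolls.
Sum over k = 6,...,12: E = 13/7 + 13/6 + 13/5 + ... + 13/2 + 13/1 = 33.70714.

33.7071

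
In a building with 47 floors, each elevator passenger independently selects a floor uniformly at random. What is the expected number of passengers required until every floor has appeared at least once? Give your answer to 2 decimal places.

Split into phases: going from k distinct to k+1 distinct takes on average 47/(47-k) passengers.
E[T] = 47/47 + 47/46 + 47/45 + ... + 47/2 + 47/1 = 47·H_{47}.
H_{47} = 4.438, so E[T] = 208.584.

208.58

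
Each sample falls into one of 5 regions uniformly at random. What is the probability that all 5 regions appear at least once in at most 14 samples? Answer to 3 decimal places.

Let A_i be the event that region i is missing after 14 samples. By inclusion–exclusion on the A_i,
P(all seen) = Σ_{j=0}^{5} (-1)^j C(5,j)((5-j)/5)^14
= 1.0000 - 0.2199 + 0.0078 - 0.0000 + 0.0000 - 0.0000
= 0.7879.

0.788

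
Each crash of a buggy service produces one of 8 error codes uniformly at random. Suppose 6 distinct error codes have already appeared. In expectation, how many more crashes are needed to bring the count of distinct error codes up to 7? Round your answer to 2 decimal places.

4.00

From k distinct to k+1 distinct takes on average 8/(8-k) crashes.
Only the k = 6 term is needed: E = 8/2 = 4.000.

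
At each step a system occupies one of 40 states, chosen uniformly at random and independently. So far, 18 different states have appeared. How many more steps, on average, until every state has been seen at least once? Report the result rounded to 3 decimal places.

147.633

With k distinct states already seen, the next new one takes an expected 40/(40-k) steps.
Sum over k = 18,...,39: E = 40/22 + 40/21 + 40/20 + ... + 40/2 + 40/1 = 147.6325.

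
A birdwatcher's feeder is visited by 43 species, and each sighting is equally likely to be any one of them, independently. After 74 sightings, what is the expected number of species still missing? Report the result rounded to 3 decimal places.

7.538

For each species, P(unseen after 74) = (42/43)^74 = 0.1753.
By linearity of expectation, E[unseen] = 43·(42/43)^74 = 7.5379.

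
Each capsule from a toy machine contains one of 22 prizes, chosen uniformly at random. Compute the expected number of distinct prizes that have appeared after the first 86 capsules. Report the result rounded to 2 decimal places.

For each prize, P(seen in 86 capsules) = 1 - (21/22)^86 = 0.982.
By linearity of expectation, E[distinct seen] = 22·(1 - (21/22)^86) = 21.597.

21.60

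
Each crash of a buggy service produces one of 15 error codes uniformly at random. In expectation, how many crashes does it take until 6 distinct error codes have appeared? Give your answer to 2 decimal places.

7.34

Going from k to k+1 distinct takes a geometric number of crashes with mean 15/(15-k).
Sum over k = 0,...,5: E = 15/15 + 15/14 + 15/13 + 15/12 + 15/11 + 15/10 = 7.339.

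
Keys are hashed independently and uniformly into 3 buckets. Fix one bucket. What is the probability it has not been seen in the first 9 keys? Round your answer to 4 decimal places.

0.0260

On each key the fixed bucket fails to appear with probability 2/3.
P(still missing after 9) = (2/3)^9 = 0.02601.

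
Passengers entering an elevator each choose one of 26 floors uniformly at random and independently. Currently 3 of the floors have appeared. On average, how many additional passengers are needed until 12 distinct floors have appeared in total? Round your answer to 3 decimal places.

12.551

The wait to go from k to k+1 distinct floors is geometric with mean 26/(26-k).
Sum over k = 3,...,11: E = 26/23 + 26/22 + 26/21 + ... + 26/16 + 26/15 = 12.5510.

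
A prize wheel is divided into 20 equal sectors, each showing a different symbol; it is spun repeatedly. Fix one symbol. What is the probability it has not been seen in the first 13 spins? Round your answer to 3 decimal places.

On each spin the fixed symbol fails to appear with probability 19/20.
P(still missing after 13) = (19/20)^13 = 0.5133.

0.513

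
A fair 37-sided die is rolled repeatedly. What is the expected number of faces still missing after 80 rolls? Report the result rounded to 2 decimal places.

For each face, P(unseen after 80) = (36/37)^80 = 0.112.
By linearity of expectation, E[unseen] = 37·(36/37)^80 = 4.133.

4.13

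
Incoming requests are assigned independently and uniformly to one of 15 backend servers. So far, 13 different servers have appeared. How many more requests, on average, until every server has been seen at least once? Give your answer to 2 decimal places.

The wait to go from k to k+1 distinct servers is geometric with mean 15/(15-k).
Sum over k = 13,...,14: E = 15/2 + 15/1 = 22.500.

22.50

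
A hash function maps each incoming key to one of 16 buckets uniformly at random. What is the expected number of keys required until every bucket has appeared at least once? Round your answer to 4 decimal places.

After k distinct buckets have appeared, the next key gives a new one with probability (16-k)/16, so the expected wait for the (k+1)-th is 16/(16-k).
E[T] = 16/16 + 16/15 + 16/14 + ... + 16/2 + 16/1 = 16·H_{16}.
H_{16} = 3.38073, so E[T] = 54.09166.

54.0917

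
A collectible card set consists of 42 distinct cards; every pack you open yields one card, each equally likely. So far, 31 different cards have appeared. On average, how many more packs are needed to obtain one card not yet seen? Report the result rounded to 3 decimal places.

3.818

The number of packs until the next new card is geometric with success probability 11/42, so its mean is 42/11.
E = 42/11 = 3.8182.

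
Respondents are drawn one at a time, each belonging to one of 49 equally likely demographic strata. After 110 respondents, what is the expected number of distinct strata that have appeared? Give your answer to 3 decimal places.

For each stratum, P(seen in 110 respondents) = 1 - (48/49)^110 = 0.8965.
By linearity of expectation, E[distinct seen] = 49·(1 - (48/49)^110) = 43.9282.

43.928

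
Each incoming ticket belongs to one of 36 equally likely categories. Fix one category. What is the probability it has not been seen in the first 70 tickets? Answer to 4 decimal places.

Each ticket misses the fixed category with probability (36-1)/36 = 35/36, independently.
P(still missing after 70) = (35/36)^70 = 0.13918.

0.1392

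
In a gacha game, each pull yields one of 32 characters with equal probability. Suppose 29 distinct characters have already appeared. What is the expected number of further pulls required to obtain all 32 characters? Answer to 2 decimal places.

The wait to go from k to k+1 distinct characters is geometric with mean 32/(32-k).
Sum over k = 29,...,31: E = 32/3 + 32/2 + 32/1 = 58.667.

58.67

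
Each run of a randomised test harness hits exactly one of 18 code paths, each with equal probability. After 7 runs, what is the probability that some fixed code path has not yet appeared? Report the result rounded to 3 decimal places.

Each run misses the fixed code path with probability (18-1)/18 = 17/18, independently.
P(still missing after 7) = (17/18)^7 = 0.6702.

0.670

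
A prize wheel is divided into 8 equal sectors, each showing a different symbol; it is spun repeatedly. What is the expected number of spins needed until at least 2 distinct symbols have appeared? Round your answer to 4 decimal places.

2.1429

With k distinct symbols already seen, the next new one arrives after an expected 8/(8-k) spins.
Sum over k = 0,...,1: E = 8/8 + 8/7 = 2.14286.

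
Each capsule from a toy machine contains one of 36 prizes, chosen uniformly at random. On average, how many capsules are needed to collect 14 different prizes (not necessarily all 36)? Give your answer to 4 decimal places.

Going from k to k+1 distinct takes a geometric number of capsules with mean 36/(36-k).
Sum over k = 0,...,13: E = 36/36 + 36/35 + 36/34 + ... + 36/24 + 36/23 = 17.41485.

17.4149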